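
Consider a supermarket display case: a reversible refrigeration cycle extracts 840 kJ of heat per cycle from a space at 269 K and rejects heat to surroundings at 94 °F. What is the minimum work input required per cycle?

T_H = 94 °F → (94 − 32) × 5/9 = 34.44 °C = 307.59 K.
The reversible coefficient of performance is COP_R = T_C/(T_H − T_C) = 269.00/38.59 = 6.9699.
W = Q_C/COP_R = 840/6.9699 = 121 kJ.

W_in ≈ 121 kJ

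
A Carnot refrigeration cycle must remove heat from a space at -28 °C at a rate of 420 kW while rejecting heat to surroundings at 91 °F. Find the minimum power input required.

T_H = 91 °F → (91 − 32) × 5/9 = 32.78 °C = 305.93 K.
T_C = -28 °C → -28 + 273.15 = 245.15 K.
COP_R = T_C/(T_H − T_C) = 245.15/60.78 = 4.0335.
W = Q_C/COP_R = 420/4.0335 = 104.1 kW.

Ẇ_in ≈ 104.1 kW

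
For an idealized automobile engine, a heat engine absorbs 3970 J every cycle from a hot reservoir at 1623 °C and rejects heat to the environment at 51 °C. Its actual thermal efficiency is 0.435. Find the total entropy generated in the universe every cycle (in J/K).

ΔS_univ ≈ 4.83 J/K

T_H = 1623 °C → 1623 + 273.15 = 1896.15 K.
T_C = 51 °C → 51 + 273.15 = 324.15 K.
W = η·Q_H = 0.435 × 3970 = 1727 J, so Q_C = Q_H − W = 2243 J.
The hot reservoir loses entropy Q_H/T_H = 3970/1896.15 = 2.094 J/K; the cold reservoir gains Q_C/T_C = 2243/324.15 = 6.920 J/K.
ΔS_univ = −Q_H/T_H + Q_C/T_C = 4.83 J/K (> 0, since η = 0.435 < η_Carnot = 0.829).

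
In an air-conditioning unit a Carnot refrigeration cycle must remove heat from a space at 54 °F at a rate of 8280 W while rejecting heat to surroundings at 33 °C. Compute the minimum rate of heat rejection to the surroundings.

T_H = 33 °C → 33 + 273.15 = 306.15 K.
T_C = 54 °F → (54 − 32) × 5/9 = 12.22 °C = 285.37 K.
For a reversible cycle Q_H/Q_C = T_H/T_C, so Q_H = Q_C·T_H/T_C = 8280 × 306.15/285.37 = 8880 W.

Q̇_H ≈ 8880 W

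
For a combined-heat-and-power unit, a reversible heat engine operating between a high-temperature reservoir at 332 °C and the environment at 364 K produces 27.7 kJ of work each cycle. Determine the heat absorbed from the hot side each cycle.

T_H = 332 °C → 332 + 273.15 = 605.15 K.
η_rev = 1 − T_C/T_H = 1 − 364.00/605.15 = 0.3985.
Q_H = W/η = 27.7/0.3985 = 69.5 kJ.

Q_H ≈ 69.5 kJ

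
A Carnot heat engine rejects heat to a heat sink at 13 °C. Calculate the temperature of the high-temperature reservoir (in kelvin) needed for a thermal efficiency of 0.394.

T_C = 13 °C → 13 + 273.15 = 286.15 K.
From η = 1 − T_C/T_H, solving for T_H gives T_H = T_C/(1 − η) = 286.15/(1 − 0.394) = 472 K.

T_H ≈ 472 K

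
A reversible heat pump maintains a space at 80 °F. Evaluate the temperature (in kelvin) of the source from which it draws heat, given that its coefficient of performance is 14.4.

T_H = 80 °F → (80 − 32) × 5/9 = 26.67 °C = 299.82 K.
COP_HP = T_H/(T_H − T_C) ⇒ T_C = T_H·(COP_HP − 1)/COP_HP = 299.82 × (14.4 − 1)/14.4 = 279 K.

T_C ≈ 279 K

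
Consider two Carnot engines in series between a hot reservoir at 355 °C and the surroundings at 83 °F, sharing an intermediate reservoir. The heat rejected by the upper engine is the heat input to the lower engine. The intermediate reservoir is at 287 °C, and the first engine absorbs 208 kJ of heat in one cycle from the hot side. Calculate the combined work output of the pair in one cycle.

T_H = 355 °C → 355 + 273.15 = 628.15 K.
T_C = 83 °F → (83 − 32) × 5/9 = 28.33 °C = 301.48 K.
Two reversible stages in series are equivalent to a single Carnot engine between T_H and T_C, so η_total = 1 − T_C/T_H = 1 − 301.48/628.15 = 0.5200.
W_total = η_total · Q_H = 0.5200 × 208 = 108 kJ.

W_total ≈ 108 kJ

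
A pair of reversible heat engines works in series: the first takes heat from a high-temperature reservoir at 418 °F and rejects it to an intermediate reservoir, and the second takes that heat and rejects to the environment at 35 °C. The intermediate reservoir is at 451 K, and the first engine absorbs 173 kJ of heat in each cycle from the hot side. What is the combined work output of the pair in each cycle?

W_total ≈ 63.7 kJ

T_H = 418 °F → (418 − 32) × 5/9 = 214.44 °C = 487.59 K.
T_C = 35 °C → 35 + 273.15 = 308.15 K.
Two reversible stages in series are equivalent to a single Carnot engine between T_H and T_C, so η_total = 1 − T_C/T_H = 1 − 308.15/487.59 = 0.3680.
W_total = η_total · Q_H = 0.3680 × 173 = 63.7 kJ.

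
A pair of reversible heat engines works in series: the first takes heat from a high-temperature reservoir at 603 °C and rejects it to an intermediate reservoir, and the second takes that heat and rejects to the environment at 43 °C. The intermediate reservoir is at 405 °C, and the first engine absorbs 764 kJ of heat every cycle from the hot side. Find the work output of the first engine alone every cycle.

T_H = 603 °C → 603 + 273.15 = 876.15 K.
T_C = 43 °C → 43 + 273.15 = 316.15 K.
T_m = 405 °C → 405 + 273.15 = 678.15 K.
First-stage efficiency η₁ = 1 − T_m/T_H = 1 − 678.15/876.15 = 0.2260.
W₁ = η₁·Q_H = 0.2260 × 764 = 172.7 kJ.

W₁ ≈ 172.7 kJ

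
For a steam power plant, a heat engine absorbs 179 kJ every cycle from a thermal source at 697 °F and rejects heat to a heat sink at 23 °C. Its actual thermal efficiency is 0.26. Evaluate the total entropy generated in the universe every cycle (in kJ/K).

ΔS_univ ≈ 0.1687 kJ/K

T_H = 697 °F → (697 − 32) × 5/9 = 369.44 °C = 642.59 K.
T_C = 23 °C → 23 + 273.15 = 296.15 K.
W = η·Q_H = 0.26 × 179 = 46.54 kJ, so Q_C = Q_H − W = 132.5 kJ.
Entropy balance on the reservoirs: −Q_H/T_H = -0.2786 kJ/K, +Q_C/T_C = 0.4473 kJ/K.
ΔS_univ = −Q_H/T_H + Q_C/T_C = 0.1687 kJ/K (> 0, since η = 0.26 < η_Carnot = 0.539).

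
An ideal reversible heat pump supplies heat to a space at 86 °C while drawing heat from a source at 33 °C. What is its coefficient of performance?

T_H = 86 °C → 86 + 273.15 = 359.15 K.
T_C = 33 °C → 33 + 273.15 = 306.15 K.
The Carnot heat-pump COP is COP_HP = T_H/(T_H − T_C) = 359.15/(359.15 − 306.15) = 6.78.

COP_HP ≈ 6.78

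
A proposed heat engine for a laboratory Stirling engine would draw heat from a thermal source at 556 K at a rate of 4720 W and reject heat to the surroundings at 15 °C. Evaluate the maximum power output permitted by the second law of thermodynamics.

T_C = 15 °C → 15 + 273.15 = 288.15 K.
The upper bound on efficiency is η_max = 1 − T_C/T_H = 1 − 288.15/556.00 = 0.4817.
W_max = η_max · Q_H = 0.4817 × 4720 = 2270 W.

Ẇ_max ≈ 2270 W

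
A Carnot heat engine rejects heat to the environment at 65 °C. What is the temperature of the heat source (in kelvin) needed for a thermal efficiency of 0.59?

T_C = 65 °C → 65 + 273.15 = 338.15 K.
From η = 1 − T_C/T_H, solving for T_H gives T_H = T_C/(1 − η) = 338.15/(1 − 0.59) = 825 K.

T_H ≈ 825 K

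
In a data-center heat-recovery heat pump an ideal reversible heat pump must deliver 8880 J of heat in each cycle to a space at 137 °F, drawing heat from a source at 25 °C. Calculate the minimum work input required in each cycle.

T_H = 137 °F → (137 − 32) × 5/9 = 58.33 °C = 331.48 K.
T_C = 25 °C → 25 + 273.15 = 298.15 K.
For a reversible heat pump, COP_HP = T_H/(T_H − T_C) = 331.48/33.33 = 9.9445.
W = Q_H/COP_HP = 8880/9.9445 = 893 J.

W_in ≈ 893 J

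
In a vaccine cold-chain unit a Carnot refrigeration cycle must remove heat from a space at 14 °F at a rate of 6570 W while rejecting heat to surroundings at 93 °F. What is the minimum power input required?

Ẇ_in ≈ 1096 W

T_H = 93 °F → (93 − 32) × 5/9 = 33.89 °C = 307.04 K.
T_C = 14 °F → (14 − 32) × 5/9 = -10.00 °C = 263.15 K.
Carnot COP: COP_R = T_C/(T_H − T_C) = 263.15/43.89 = 5.9958.
W = Q_C/COP_R = 6570/5.9958 = 1096 W.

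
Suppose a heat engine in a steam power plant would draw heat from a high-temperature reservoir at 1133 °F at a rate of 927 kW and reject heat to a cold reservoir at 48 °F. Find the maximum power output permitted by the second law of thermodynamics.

T_H = 1133 °F → (1133 − 32) × 5/9 = 611.67 °C = 884.82 K.
T_C = 48 °F → (48 − 32) × 5/9 = 8.89 °C = 282.04 K.
No engine can exceed the Carnot limit: η_max = 1 − T_C/T_H = 1 − 282.04/884.82 = 0.6812.
W_max = η_max · Q_H = 0.6812 × 927 = 631.5 kW.

Ẇ_max ≈ 631.5 kW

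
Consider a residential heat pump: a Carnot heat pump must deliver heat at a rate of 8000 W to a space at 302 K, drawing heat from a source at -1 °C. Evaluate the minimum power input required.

T_C = -1 °C → -1 + 273.15 = 272.15 K.
Reversible heating COP: COP_HP = T_H/(T_H − T_C) = 302.00/29.85 = 10.1173.
W = Q_H/COP_HP = 8000/10.1173 = 791 W.

Ẇ_in ≈ 791 W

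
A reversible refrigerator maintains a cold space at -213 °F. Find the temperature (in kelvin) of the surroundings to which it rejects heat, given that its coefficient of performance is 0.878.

T_C = -213 °F → (-213 − 32) × 5/9 = -136.11 °C = 137.04 K.
COP_R = T_C/(T_H − T_C) ⇒ T_H = T_C·(1 + 1/COP_R) = 137.04 × (1 + 1/0.878) = 293.1 K.

T_H ≈ 293.1 K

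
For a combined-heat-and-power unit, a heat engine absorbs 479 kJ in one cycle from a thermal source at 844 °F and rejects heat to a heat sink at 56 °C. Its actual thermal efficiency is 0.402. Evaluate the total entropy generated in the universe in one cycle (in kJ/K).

T_H = 844 °F → (844 − 32) × 5/9 = 451.11 °C = 724.26 K.
T_C = 56 °C → 56 + 273.15 = 329.15 K.
W = η·Q_H = 0.402 × 479 = 192.6 kJ, so Q_C = Q_H − W = 286.4 kJ.
The hot reservoir loses entropy Q_H/T_H = 479/724.26 = 0.6614 kJ/K; the cold reservoir gains Q_C/T_C = 286.4/329.15 = 0.8702 kJ/K.
ΔS_univ = −Q_H/T_H + Q_C/T_C = 0.209 kJ/K (> 0, since η = 0.402 < η_Carnot = 0.546).

ΔS_univ ≈ 0.209 kJ/K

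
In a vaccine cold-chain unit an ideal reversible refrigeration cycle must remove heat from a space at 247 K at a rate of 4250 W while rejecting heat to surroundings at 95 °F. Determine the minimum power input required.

T_H = 95 °F → (95 − 32) × 5/9 = 35.00 °C = 308.15 K.
For a reversible refrigerator, COP_R = T_C/(T_H − T_C) = 247.00/61.15 = 4.0392.
W = Q_C/COP_R = 4250/4.0392 = 1052 W.

Ẇ_in ≈ 1052 W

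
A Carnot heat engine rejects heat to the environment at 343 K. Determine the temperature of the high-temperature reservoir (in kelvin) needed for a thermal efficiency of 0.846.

T_H ≈ 2227 K

From η = 1 − T_C/T_H, solving for T_H gives T_H = T_C/(1 − η) = 343.00/(1 − 0.846) = 2227 K.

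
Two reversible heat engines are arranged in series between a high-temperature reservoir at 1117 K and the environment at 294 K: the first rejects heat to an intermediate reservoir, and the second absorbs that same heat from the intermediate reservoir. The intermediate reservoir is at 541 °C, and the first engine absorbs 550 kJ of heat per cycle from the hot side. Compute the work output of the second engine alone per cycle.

W₂ ≈ 256.1 kJ

T_m = 541 °C → 541 + 273.15 = 814.15 K.
Heat entering the second stage: Q_m = Q_H·(T_m/T_H) = 550 × 814.15/1117.00 = 400.9 kJ.
Second-stage efficiency η₂ = 1 − T_C/T_m = 1 − 294.00/814.15 = 0.6389, so W₂ = η₂·Q_m = 256.1 kJ.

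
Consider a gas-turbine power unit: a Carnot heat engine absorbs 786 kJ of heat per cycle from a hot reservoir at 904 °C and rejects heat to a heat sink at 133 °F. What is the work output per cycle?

T_H = 904 °C → 904 + 273.15 = 1177.15 K.
T_C = 133 °F → (133 − 32) × 5/9 = 56.11 °C = 329.26 K.
Since the cycle is reversible, η = 1 − T_C/T_H = 1 − 329.26/1177.15 = 0.7203.
W = η·Q_H = 0.7203 × 786 = 566.1 kJ.

W ≈ 566.1 kJ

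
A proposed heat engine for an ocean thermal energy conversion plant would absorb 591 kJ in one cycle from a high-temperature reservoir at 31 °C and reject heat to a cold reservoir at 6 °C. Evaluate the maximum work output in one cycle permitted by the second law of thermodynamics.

T_H = 31 °C → 31 + 273.15 = 304.15 K.
T_C = 6 °C → 6 + 273.15 = 279.15 K.
By the Carnot theorem, η_max = 1 − T_C/T_H = 1 − 279.15/304.15 = 0.0822.
W_max = η_max · Q_H = 0.0822 × 591 = 48.6 kJ.

W_max ≈ 48.6 kJ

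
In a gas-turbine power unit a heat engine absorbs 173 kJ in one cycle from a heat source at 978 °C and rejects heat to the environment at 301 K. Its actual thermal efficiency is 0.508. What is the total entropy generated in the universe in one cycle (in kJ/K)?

ΔS_univ ≈ 0.145 kJ/K

T_H = 978 °C → 978 + 273.15 = 1251.15 K.
W = η·Q_H = 0.508 × 173 = 87.88 kJ, so Q_C = Q_H − W = 85.12 kJ.
Reservoir entropy changes: ΔS_H = −Q_H/T_H = −173/1251.15 = -0.1383 kJ/K and ΔS_C = +Q_C/T_C = 85.12/301.00 = 0.2828 kJ/K.
ΔS_univ = −Q_H/T_H + Q_C/T_C = 0.145 kJ/K (> 0, since η = 0.508 < η_Carnot = 0.759).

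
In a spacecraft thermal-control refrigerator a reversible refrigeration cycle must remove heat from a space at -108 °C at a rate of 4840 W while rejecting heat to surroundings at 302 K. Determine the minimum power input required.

Ẇ_in ≈ 4011 W

T_C = -108 °C → -108 + 273.15 = 165.15 K.
For a reversible refrigerator, COP_R = T_C/(T_H − T_C) = 165.15/136.85 = 1.2068.
W = Q_C/COP_R = 4840/1.2068 = 4011 W.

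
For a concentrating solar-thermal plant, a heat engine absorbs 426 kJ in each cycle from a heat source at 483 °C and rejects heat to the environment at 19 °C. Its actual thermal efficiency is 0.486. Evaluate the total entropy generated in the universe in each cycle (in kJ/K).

T_H = 483 °C → 483 + 273.15 = 756.15 K.
T_C = 19 °C → 19 + 273.15 = 292.15 K.
W = η·Q_H = 0.486 × 426 = 207.0 kJ, so Q_C = Q_H − W = 219.0 kJ.
Entropy balance on the reservoirs: −Q_H/T_H = -0.5634 kJ/K, +Q_C/T_C = 0.7495 kJ/K.
ΔS_univ = −Q_H/T_H + Q_C/T_C = 0.186 kJ/K (> 0, since η = 0.486 < η_Carnot = 0.614).

ΔS_univ ≈ 0.186 kJ/K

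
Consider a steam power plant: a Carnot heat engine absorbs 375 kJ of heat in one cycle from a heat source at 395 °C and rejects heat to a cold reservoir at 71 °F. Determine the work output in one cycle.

T_H = 395 °C → 395 + 273.15 = 668.15 K.
T_C = 71 °F → (71 − 32) × 5/9 = 21.67 °C = 294.82 K.
η_rev = 1 − T_C/T_H = 1 − 294.82/668.15 = 0.5588.
W = η·Q_H = 0.5588 × 375 = 210 kJ.

W ≈ 210 kJ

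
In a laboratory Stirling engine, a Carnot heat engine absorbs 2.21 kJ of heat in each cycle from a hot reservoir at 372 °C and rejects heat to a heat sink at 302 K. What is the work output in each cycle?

T_H = 372 °C → 372 + 273.15 = 645.15 K.
For a reversible engine, η = 1 − T_C/T_H = 1 − 302.00/645.15 = 0.5319.
W = η·Q_H = 0.5319 × 2.21 = 1.175 kJ.

W ≈ 1.175 kJ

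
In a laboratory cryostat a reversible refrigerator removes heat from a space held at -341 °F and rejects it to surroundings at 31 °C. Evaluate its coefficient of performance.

T_H = 31 °C → 31 + 273.15 = 304.15 K.
T_C = -341 °F → (-341 − 32) × 5/9 = -207.22 °C = 65.93 K.
For a reversible refrigerator, COP_R = T_C/(T_H − T_C) = 65.93/(304.15 − 65.93) = 0.277.

COP_R ≈ 0.277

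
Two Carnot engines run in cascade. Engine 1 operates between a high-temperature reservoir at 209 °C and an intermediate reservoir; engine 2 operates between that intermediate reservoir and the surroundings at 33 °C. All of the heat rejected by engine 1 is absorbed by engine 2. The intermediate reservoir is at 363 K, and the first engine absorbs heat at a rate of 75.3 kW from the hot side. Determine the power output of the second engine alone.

Ẇ₂ ≈ 8.88 kW

T_H = 209 °C → 209 + 273.15 = 482.15 K.
T_C = 33 °C → 33 + 273.15 = 306.15 K.
Heat entering the second stage: Q_m = Q_H·(T_m/T_H) = 75.3 × 363.00/482.15 = 56.7 kW.
Second-stage efficiency η₂ = 1 − T_C/T_m = 1 − 306.15/363.00 = 0.1566, so W₂ = η₂·Q_m = 8.88 kW.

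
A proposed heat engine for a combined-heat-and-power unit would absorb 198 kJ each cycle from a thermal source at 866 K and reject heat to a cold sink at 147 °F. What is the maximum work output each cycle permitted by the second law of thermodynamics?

T_C = 147 °F → (147 − 32) × 5/9 = 63.89 °C = 337.04 K.
No engine can exceed the Carnot limit: η_max = 1 − T_C/T_H = 1 − 337.04/866.00 = 0.6108.
W_max = η_max · Q_H = 0.6108 × 198 = 121 kJ.

W_max ≈ 121 kJ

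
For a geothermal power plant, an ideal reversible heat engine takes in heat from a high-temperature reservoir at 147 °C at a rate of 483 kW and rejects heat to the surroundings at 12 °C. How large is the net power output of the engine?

T_H = 147 °C → 147 + 273.15 = 420.15 K.
T_C = 12 °C → 12 + 273.15 = 285.15 K.
Carnot efficiency: η = 1 − T_C/T_H = 1 − 285.15/420.15 = 0.3213.
W = η·Q_H = 0.3213 × 483 = 155 kW.

Ẇ ≈ 155 kW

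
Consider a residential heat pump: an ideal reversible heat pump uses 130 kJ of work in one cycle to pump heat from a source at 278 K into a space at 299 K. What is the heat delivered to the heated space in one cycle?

COP_HP = T_H/(T_H − T_C) = 299.00/21.00 = 14.2381.
Q_H = COP_HP · W = 14.2381 × 130 = 1851 kJ.

Q_H ≈ 1851 kJ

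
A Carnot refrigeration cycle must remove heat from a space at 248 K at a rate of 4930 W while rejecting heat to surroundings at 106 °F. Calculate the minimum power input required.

Ẇ_in ≈ 1320 W

T_H = 106 °F → (106 − 32) × 5/9 = 41.11 °C = 314.26 K.
Carnot COP: COP_R = T_C/(T_H − T_C) = 248.00/66.26 = 3.7428.
W = Q_C/COP_R = 4930/3.7428 = 1320 W.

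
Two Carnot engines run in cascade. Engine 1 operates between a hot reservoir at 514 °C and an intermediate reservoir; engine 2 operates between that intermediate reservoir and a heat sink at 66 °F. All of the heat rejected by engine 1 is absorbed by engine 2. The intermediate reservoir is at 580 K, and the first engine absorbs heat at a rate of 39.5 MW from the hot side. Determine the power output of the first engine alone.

T_H = 514 °C → 514 + 273.15 = 787.15 K.
T_C = 66 °F → (66 − 32) × 5/9 = 18.89 °C = 292.04 K.
First-stage efficiency η₁ = 1 − T_m/T_H = 1 − 580.00/787.15 = 0.2632.
W₁ = η₁·Q_H = 0.2632 × 39.5 = 10.4 MW.

Ẇ₁ ≈ 10.4 MW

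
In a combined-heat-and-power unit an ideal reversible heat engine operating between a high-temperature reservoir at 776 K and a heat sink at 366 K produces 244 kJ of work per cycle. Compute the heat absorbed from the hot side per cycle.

Q_H ≈ 462 kJ

For a reversible engine, η = 1 − T_C/T_H = 1 − 366.00/776.00 = 0.5284.
Q_H = W/η = 244/0.5284 = 462 kJ.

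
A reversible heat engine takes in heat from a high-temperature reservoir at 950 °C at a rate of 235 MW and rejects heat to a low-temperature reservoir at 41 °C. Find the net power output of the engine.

T_H = 950 °C → 950 + 273.15 = 1223.15 K.
T_C = 41 °C → 41 + 273.15 = 314.15 K.
η_rev = 1 − T_C/T_H = 1 − 314.15/1223.15 = 0.7432.
W = η·Q_H = 0.7432 × 235 = 175 MW.

Ẇ ≈ 175 MW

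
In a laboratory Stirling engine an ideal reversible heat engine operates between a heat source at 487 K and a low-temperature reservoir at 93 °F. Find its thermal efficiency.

η ≈ 0.3695

T_C = 93 °F → (93 − 32) × 5/9 = 33.89 °C = 307.04 K.
For a reversible engine, η = 1 − T_C/T_H = 1 − 307.04/487.00 = 0.3695.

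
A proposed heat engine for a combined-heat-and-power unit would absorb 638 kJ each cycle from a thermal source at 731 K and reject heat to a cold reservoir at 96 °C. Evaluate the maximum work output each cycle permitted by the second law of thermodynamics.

T_C = 96 °C → 96 + 273.15 = 369.15 K.
The second-law ceiling is the Carnot efficiency, η_max = 1 − T_C/T_H = 1 − 369.15/731.00 = 0.4950.
W_max = η_max · Q_H = 0.4950 × 638 = 316 kJ.

W_max ≈ 316 kJ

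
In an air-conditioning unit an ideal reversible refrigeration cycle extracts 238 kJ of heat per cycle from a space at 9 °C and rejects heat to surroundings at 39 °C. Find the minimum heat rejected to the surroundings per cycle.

T_H = 39 °C → 39 + 273.15 = 312.15 K.
T_C = 9 °C → 9 + 273.15 = 282.15 K.
For a reversible cycle Q_H/Q_C = T_H/T_C, so Q_H = Q_C·T_H/T_C = 238 × 312.15/282.15 = 263 kJ.

Q_H ≈ 263 kJ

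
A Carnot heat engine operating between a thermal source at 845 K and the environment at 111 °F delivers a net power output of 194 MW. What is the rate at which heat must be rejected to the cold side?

T_C = 111 °F → (111 − 32) × 5/9 = 43.89 °C = 317.04 K.
Carnot efficiency: η = 1 − T_C/T_H = 1 − 317.04/845.00 = 0.6248.
Since Q_C/Q_H = T_C/T_H and Q_H = W/η, Q_C = W·T_C/(T_H − T_C) = 194 × 317.04/527.96 = 116.5 MW.

Q̇_C ≈ 116.5 MW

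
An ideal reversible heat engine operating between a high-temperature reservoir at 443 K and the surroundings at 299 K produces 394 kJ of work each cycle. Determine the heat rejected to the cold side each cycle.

Q_C ≈ 818.1 kJ

For a reversible engine, η = 1 − T_C/T_H = 1 − 299.00/443.00 = 0.3251.
Since Q_C/Q_H = T_C/T_H and Q_H = W/η, Q_C = W·T_C/(T_H − T_C) = 394 × 299.00/144.00 = 818.1 kJ.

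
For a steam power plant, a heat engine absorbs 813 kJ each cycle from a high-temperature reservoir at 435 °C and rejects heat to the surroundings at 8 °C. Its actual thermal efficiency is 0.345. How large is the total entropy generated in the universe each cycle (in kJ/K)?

T_H = 435 °C → 435 + 273.15 = 708.15 K.
T_C = 8 °C → 8 + 273.15 = 281.15 K.
W = η·Q_H = 0.345 × 813 = 280.5 kJ, so Q_C = Q_H − W = 532.5 kJ.
Reservoir entropy changes: ΔS_H = −Q_H/T_H = −813/708.15 = -1.148 kJ/K and ΔS_C = +Q_C/T_C = 532.5/281.15 = 1.894 kJ/K.
ΔS_univ = −Q_H/T_H + Q_C/T_C = 0.746 kJ/K (> 0, since η = 0.345 < η_Carnot = 0.603).

ΔS_univ ≈ 0.746 kJ/K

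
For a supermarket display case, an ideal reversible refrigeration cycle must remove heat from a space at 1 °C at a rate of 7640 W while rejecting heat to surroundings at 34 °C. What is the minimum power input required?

T_H = 34 °C → 34 + 273.15 = 307.15 K.
T_C = 1 °C → 1 + 273.15 = 274.15 K.
Carnot COP: COP_R = T_C/(T_H − T_C) = 274.15/33.00 = 8.3076.
W = Q_C/COP_R = 7640/8.3076 = 919.6 W.

Ẇ_in ≈ 919.6 W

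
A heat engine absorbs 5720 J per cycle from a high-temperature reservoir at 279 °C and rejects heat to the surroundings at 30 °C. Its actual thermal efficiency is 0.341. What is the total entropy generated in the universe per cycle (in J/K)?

ΔS_univ ≈ 2.07 J/K

T_H = 279 °C → 279 + 273.15 = 552.15 K.
T_C = 30 °C → 30 + 273.15 = 303.15 K.
W = η·Q_H = 0.341 × 5720 = 1951 J, so Q_C = Q_H − W = 3769 J.
Reservoir entropy changes: ΔS_H = −Q_H/T_H = −5720/552.15 = -10.36 J/K and ΔS_C = +Q_C/T_C = 3769/303.15 = 12.43 J/K.
ΔS_univ = −Q_H/T_H + Q_C/T_C = 2.07 J/K (> 0, since η = 0.341 < η_Carnot = 0.451).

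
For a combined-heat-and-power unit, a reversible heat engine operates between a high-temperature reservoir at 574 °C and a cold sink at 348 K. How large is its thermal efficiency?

T_H = 574 °C → 574 + 273.15 = 847.15 K.
For a reversible engine, η = 1 − T_C/T_H = 1 − 348.00/847.15 = 0.5892.

η ≈ 0.5892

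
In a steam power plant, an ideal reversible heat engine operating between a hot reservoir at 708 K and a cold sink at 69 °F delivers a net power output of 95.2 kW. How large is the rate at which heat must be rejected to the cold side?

Q̇_C ≈ 67.5 kW

T_C = 69 °F → (69 − 32) × 5/9 = 20.56 °C = 293.71 K.
Since the cycle is reversible, η = 1 − T_C/T_H = 1 − 293.71/708.00 = 0.5852.
Since Q_C/Q_H = T_C/T_H and Q_H = W/η, Q_C = W·T_C/(T_H − T_C) = 95.2 × 293.71/414.29 = 67.5 kW.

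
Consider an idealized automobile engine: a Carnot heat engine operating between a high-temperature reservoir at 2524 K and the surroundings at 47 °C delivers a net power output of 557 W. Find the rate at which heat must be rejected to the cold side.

T_C = 47 °C → 47 + 273.15 = 320.15 K.
Carnot efficiency: η = 1 − T_C/T_H = 1 − 320.15/2524.00 = 0.8732.
Since Q_C/Q_H = T_C/T_H and Q_H = W/η, Q_C = W·T_C/(T_H − T_C) = 557 × 320.15/2203.85 = 80.9 W.

Q̇_C ≈ 80.9 W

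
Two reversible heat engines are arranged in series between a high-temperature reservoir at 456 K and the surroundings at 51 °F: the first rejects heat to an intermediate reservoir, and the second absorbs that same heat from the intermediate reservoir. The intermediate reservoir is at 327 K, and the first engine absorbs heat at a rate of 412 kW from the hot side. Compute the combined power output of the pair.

Ẇ_total ≈ 156 kW

T_C = 51 °F → (51 − 32) × 5/9 = 10.56 °C = 283.71 K.
Two reversible stages in series are equivalent to a single Carnot engine between T_H and T_C, so η_total = 1 − T_C/T_H = 1 − 283.71/456.00 = 0.3778.
W_total = η_total · Q_H = 0.3778 × 412 = 156 kW.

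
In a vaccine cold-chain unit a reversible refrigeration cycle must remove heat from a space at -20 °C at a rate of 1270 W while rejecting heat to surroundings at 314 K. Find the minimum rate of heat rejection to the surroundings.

Q̇_H ≈ 1575 W

T_C = -20 °C → -20 + 273.15 = 253.15 K.
For a reversible cycle Q_H/Q_C = T_H/T_C, so Q_H = Q_C·T_H/T_C = 1270 × 314.00/253.15 = 1575 W.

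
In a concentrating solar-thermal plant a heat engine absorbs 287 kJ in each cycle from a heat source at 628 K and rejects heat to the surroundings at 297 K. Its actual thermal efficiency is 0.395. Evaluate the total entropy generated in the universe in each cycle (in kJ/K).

ΔS_univ ≈ 0.128 kJ/K

W = η·Q_H = 0.395 × 287 = 113.4 kJ, so Q_C = Q_H − W = 173.6 kJ.
The hot reservoir loses entropy Q_H/T_H = 287/628.00 = 0.4570 kJ/K; the cold reservoir gains Q_C/T_C = 173.6/297.00 = 0.5846 kJ/K.
ΔS_univ = −Q_H/T_H + Q_C/T_C = 0.128 kJ/K (> 0, since η = 0.395 < η_Carnot = 0.527).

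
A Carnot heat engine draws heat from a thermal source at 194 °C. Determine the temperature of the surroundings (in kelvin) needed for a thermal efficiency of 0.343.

T_H = 194 °C → 194 + 273.15 = 467.15 K.
From η = 1 − T_C/T_H, T_C = T_H·(1 − η) = 467.15 × (1 − 0.343) = 307 K.

T_C ≈ 307 K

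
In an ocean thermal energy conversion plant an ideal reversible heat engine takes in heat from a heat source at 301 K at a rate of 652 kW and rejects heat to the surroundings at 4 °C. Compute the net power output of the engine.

Ẇ ≈ 51.7 kW

T_C = 4 °C → 4 + 273.15 = 277.15 K.
For a reversible engine, η = 1 − T_C/T_H = 1 − 277.15/301.00 = 0.0792.
W = η·Q_H = 0.0792 × 652 = 51.7 kW.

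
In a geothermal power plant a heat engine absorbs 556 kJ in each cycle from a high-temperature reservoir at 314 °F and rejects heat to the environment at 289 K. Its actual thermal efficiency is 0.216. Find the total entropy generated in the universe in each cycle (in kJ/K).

T_H = 314 °F → (314 − 32) × 5/9 = 156.67 °C = 429.82 K.
W = η·Q_H = 0.216 × 556 = 120.1 kJ, so Q_C = Q_H − W = 435.9 kJ.
Entropy balance on the reservoirs: −Q_H/T_H = -1.294 kJ/K, +Q_C/T_C = 1.508 kJ/K.
ΔS_univ = −Q_H/T_H + Q_C/T_C = 0.215 kJ/K (> 0, since η = 0.216 < η_Carnot = 0.328).

ΔS_univ ≈ 0.215 kJ/K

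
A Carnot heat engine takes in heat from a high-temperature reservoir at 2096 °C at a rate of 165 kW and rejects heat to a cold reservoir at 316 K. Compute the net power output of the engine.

T_H = 2096 °C → 2096 + 273.15 = 2369.15 K.
For a reversible engine, η = 1 − T_C/T_H = 1 − 316.00/2369.15 = 0.8666.
W = η·Q_H = 0.8666 × 165 = 143 kW.

Ẇ ≈ 143 kW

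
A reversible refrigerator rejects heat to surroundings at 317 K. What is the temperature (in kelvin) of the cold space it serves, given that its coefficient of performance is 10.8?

T_C ≈ 290.1 K

COP_R = T_C/(T_H − T_C) ⇒ T_C = T_H·COP_R/(1 + COP_R) = 317.00 × 10.8/(1 + 10.8) = 290.1 K.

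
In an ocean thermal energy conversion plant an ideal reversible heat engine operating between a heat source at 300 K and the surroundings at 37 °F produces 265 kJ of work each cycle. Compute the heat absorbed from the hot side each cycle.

T_C = 37 °F → (37 − 32) × 5/9 = 2.78 °C = 275.93 K.
For a reversible engine, η = 1 − T_C/T_H = 1 − 275.93/300.00 = 0.0802.
Q_H = W/η = 265/0.0802 = 3303 kJ.

Q_H ≈ 3303 kJ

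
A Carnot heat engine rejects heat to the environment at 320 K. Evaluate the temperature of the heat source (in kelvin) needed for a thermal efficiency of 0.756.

From η = 1 − T_C/T_H, solving for T_H gives T_H = T_C/(1 − η) = 320.00/(1 − 0.756) = 1310 K.

T_H ≈ 1310 K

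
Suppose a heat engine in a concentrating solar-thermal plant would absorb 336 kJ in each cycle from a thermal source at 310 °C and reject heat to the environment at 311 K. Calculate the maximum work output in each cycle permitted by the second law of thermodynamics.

T_H = 310 °C → 310 + 273.15 = 583.15 K.
By the Carnot theorem, η_max = 1 − T_C/T_H = 1 − 311.00/583.15 = 0.4667.
W_max = η_max · Q_H = 0.4667 × 336 = 157 kJ.

W_max ≈ 157 kJ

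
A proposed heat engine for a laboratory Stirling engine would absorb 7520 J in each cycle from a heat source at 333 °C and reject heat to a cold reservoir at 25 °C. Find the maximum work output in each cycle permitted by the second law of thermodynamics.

T_H = 333 °C → 333 + 273.15 = 606.15 K.
T_C = 25 °C → 25 + 273.15 = 298.15 K.
No engine can exceed the Carnot limit: η_max = 1 − T_C/T_H = 1 − 298.15/606.15 = 0.5081.
W_max = η_max · Q_H = 0.5081 × 7520 = 3821 J.

W_max ≈ 3821 J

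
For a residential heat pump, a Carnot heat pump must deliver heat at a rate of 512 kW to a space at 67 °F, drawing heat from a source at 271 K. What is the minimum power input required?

Ẇ_in ≈ 37.79 kW

T_H = 67 °F → (67 − 32) × 5/9 = 19.44 °C = 292.59 K.
COP_HP = T_H/(T_H − T_C) = 292.59/21.59 = 13.5495.
W = Q_H/COP_HP = 512/13.5495 = 37.79 kW.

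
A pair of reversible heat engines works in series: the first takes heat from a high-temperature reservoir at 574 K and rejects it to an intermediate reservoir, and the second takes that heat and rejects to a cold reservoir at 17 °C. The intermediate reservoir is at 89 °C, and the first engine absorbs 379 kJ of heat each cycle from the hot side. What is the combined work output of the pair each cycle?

W_total ≈ 187.4 kJ

T_C = 17 °C → 17 + 273.15 = 290.15 K.
Two reversible stages in series are equivalent to a single Carnot engine between T_H and T_C, so η_total = 1 − T_C/T_H = 1 − 290.15/574.00 = 0.4945.
W_total = η_total · Q_H = 0.4945 × 379 = 187.4 kJ.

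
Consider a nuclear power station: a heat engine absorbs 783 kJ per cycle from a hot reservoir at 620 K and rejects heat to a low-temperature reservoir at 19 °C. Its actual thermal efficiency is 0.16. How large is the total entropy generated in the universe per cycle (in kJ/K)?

ΔS_univ ≈ 0.988 kJ/K

T_C = 19 °C → 19 + 273.15 = 292.15 K.
W = η·Q_H = 0.16 × 783 = 125.3 kJ, so Q_C = Q_H − W = 657.7 kJ.
Entropy balance on the reservoirs: −Q_H/T_H = -1.263 kJ/K, +Q_C/T_C = 2.251 kJ/K.
ΔS_univ = −Q_H/T_H + Q_C/T_C = 0.988 kJ/K (> 0, since η = 0.16 < η_Carnot = 0.529).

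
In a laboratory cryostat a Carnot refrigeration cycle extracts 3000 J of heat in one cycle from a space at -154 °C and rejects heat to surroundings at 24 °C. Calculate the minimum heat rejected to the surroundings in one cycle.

T_H = 24 °C → 24 + 273.15 = 297.15 K.
T_C = -154 °C → -154 + 273.15 = 119.15 K.
For a reversible cycle Q_H/Q_C = T_H/T_C, so Q_H = Q_C·T_H/T_C = 3000 × 297.15/119.15 = 7480 J.

Q_H ≈ 7480 J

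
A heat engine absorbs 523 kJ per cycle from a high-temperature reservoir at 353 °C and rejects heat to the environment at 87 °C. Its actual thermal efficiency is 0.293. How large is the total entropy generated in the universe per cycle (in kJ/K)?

T_H = 353 °C → 353 + 273.15 = 626.15 K.
T_C = 87 °C → 87 + 273.15 = 360.15 K.
W = η·Q_H = 0.293 × 523 = 153.2 kJ, so Q_C = Q_H − W = 369.8 kJ.
Entropy balance on the reservoirs: −Q_H/T_H = -0.8353 kJ/K, +Q_C/T_C = 1.027 kJ/K.
ΔS_univ = −Q_H/T_H + Q_C/T_C = 0.1914 kJ/K (> 0, since η = 0.293 < η_Carnot = 0.425).

ΔS_univ ≈ 0.1914 kJ/K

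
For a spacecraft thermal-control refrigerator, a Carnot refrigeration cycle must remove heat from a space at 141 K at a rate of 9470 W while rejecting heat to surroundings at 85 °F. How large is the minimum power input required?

T_H = 85 °F → (85 − 32) × 5/9 = 29.44 °C = 302.59 K.
For a reversible refrigerator, COP_R = T_C/(T_H − T_C) = 141.00/161.59 = 0.8726.
W = Q_C/COP_R = 9470/0.8726 = 10900 W.

Ẇ_in ≈ 10900 W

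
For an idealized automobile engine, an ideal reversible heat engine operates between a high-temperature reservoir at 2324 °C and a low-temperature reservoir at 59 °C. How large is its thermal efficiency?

T_H = 2324 °C → 2324 + 273.15 = 2597.15 K.
T_C = 59 °C → 59 + 273.15 = 332.15 K.
η_rev = 1 − T_C/T_H = 1 − 332.15/2597.15 = 0.872.

η ≈ 0.872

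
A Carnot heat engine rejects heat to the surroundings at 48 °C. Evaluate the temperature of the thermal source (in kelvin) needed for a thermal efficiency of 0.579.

T_C = 48 °C → 48 + 273.15 = 321.15 K.
From η = 1 − T_C/T_H, solving for T_H gives T_H = T_C/(1 − η) = 321.15/(1 − 0.579) = 762.8 K.

T_H ≈ 762.8 K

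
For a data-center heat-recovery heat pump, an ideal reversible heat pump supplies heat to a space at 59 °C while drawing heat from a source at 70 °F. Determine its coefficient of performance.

T_H = 59 °C → 59 + 273.15 = 332.15 K.
T_C = 70 °F → (70 − 32) × 5/9 = 21.11 °C = 294.26 K.
COP_HP = T_H/(T_H − T_C) = 332.15/(332.15 − 294.26) = 8.77.

COP_HP ≈ 8.77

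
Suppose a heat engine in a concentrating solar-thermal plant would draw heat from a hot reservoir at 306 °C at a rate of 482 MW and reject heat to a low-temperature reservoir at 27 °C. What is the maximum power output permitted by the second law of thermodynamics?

Ẇ_max ≈ 232.2 MW

T_H = 306 °C → 306 + 273.15 = 579.15 K.
T_C = 27 °C → 27 + 273.15 = 300.15 K.
The second-law ceiling is the Carnot efficiency, η_max = 1 − T_C/T_H = 1 − 300.15/579.15 = 0.4817.
W_max = η_max · Q_H = 0.4817 × 482 = 232.2 MW.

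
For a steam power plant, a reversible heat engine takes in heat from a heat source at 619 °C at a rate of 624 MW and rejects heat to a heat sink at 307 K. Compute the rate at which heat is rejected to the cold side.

T_H = 619 °C → 619 + 273.15 = 892.15 K.
Carnot efficiency: η = 1 − T_C/T_H = 1 − 307.00/892.15 = 0.6559.
For a reversible cycle Q_C/Q_H = T_C/T_H, so Q_C = 624 × 307.00/892.15 = 214.7 MW.

Q̇_C ≈ 214.7 MW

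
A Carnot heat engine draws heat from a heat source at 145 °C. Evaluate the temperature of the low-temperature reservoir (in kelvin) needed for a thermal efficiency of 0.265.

T_H = 145 °C → 145 + 273.15 = 418.15 K.
From η = 1 − T_C/T_H, T_C = T_H·(1 − η) = 418.15 × (1 − 0.265) = 307.3 K.

T_C ≈ 307.3 K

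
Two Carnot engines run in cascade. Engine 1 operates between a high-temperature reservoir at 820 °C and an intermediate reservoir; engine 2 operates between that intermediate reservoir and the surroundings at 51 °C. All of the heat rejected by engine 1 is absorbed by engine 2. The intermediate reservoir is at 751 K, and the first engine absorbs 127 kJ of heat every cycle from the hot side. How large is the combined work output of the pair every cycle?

W_total ≈ 89.3 kJ

T_H = 820 °C → 820 + 273.15 = 1093.15 K.
T_C = 51 °C → 51 + 273.15 = 324.15 K.
Two reversible stages in series are equivalent to a single Carnot engine between T_H and T_C, so η_total = 1 − T_C/T_H = 1 − 324.15/1093.15 = 0.7035.
W_total = η_total · Q_H = 0.7035 × 127 = 89.3 kJ.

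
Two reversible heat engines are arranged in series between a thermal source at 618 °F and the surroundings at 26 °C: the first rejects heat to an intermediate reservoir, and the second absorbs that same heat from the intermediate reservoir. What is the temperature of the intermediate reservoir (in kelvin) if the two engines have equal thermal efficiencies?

T_H = 618 °F → (618 − 32) × 5/9 = 325.56 °C = 598.71 K.
T_C = 26 °C → 26 + 273.15 = 299.15 K.
Equal efficiencies require 1 − T_m/T_H = 1 − T_C/T_m, i.e. T_m/T_H = T_C/T_m, so T_m = √(T_H·T_C) = √(598.71 × 299.15) = 423.2 K.

T_m ≈ 423.2 K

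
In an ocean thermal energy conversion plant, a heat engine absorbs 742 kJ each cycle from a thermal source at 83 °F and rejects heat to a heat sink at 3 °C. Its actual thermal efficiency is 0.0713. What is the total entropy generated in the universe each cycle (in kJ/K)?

T_H = 83 °F → (83 − 32) × 5/9 = 28.33 °C = 301.48 K.
T_C = 3 °C → 3 + 273.15 = 276.15 K.
W = η·Q_H = 0.0713 × 742 = 52.90 kJ, so Q_C = Q_H − W = 689.1 kJ.
The hot reservoir loses entropy Q_H/T_H = 742/301.48 = 2.461 kJ/K; the cold reservoir gains Q_C/T_C = 689.1/276.15 = 2.495 kJ/K.
ΔS_univ = −Q_H/T_H + Q_C/T_C = 0.0342 kJ/K (> 0, since η = 0.0713 < η_Carnot = 0.084).

ΔS_univ ≈ 0.0342 kJ/K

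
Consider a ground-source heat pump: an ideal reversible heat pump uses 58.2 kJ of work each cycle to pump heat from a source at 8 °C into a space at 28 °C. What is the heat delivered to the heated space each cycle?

Q_H ≈ 876 kJ

T_H = 28 °C → 28 + 273.15 = 301.15 K.
T_C = 8 °C → 8 + 273.15 = 281.15 K.
For a reversible heat pump, COP_HP = T_H/(T_H − T_C) = 301.15/20.00 = 15.0575.
Q_H = COP_HP · W = 15.0575 × 58.2 = 876 kJ.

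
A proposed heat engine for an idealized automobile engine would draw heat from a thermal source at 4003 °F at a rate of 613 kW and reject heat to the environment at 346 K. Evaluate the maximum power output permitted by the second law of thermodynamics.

Ẇ_max ≈ 527.5 kW

T_H = 4003 °F → (4003 − 32) × 5/9 = 2206.11 °C = 2479.26 K.
The upper bound on efficiency is η_max = 1 − T_C/T_H = 1 − 346.00/2479.26 = 0.8604.
W_max = η_max · Q_H = 0.8604 × 613 = 527.5 kW.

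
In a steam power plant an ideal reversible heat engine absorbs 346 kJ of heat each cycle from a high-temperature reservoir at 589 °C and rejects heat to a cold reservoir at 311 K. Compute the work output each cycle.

W ≈ 221 kJ

T_H = 589 °C → 589 + 273.15 = 862.15 K.
η_rev = 1 − T_C/T_H = 1 − 311.00/862.15 = 0.6393.
W = η·Q_H = 0.6393 × 346 = 221 kJ.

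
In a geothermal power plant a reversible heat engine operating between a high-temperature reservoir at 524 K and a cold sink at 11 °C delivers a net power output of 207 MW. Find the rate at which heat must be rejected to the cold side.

T_C = 11 °C → 11 + 273.15 = 284.15 K.
For a reversible engine, η = 1 − T_C/T_H = 1 − 284.15/524.00 = 0.4577.
Since Q_C/Q_H = T_C/T_H and Q_H = W/η, Q_C = W·T_C/(T_H − T_C) = 207 × 284.15/239.85 = 245.2 MW.

Q̇_C ≈ 245.2 MW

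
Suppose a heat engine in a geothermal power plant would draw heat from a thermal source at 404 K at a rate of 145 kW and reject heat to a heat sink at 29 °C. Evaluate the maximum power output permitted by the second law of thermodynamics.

T_C = 29 °C → 29 + 273.15 = 302.15 K.
The upper bound on efficiency is η_max = 1 − T_C/T_H = 1 − 302.15/404.00 = 0.2521.
W_max = η_max · Q_H = 0.2521 × 145 = 36.6 kW.

Ẇ_max ≈ 36.6 kW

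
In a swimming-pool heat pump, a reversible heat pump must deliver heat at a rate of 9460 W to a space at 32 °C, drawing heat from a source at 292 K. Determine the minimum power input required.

Ẇ_in ≈ 408 W

T_H = 32 °C → 32 + 273.15 = 305.15 K.
The Carnot heat-pump COP is COP_HP = T_H/(T_H − T_C) = 305.15/13.15 = 23.2053.
W = Q_H/COP_HP = 9460/23.2053 = 408 W.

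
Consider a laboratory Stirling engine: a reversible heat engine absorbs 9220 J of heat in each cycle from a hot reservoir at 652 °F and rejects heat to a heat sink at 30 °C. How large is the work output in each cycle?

T_H = 652 °F → (652 − 32) × 5/9 = 344.44 °C = 617.59 K.
T_C = 30 °C → 30 + 273.15 = 303.15 K.
Since the cycle is reversible, η = 1 − T_C/T_H = 1 − 303.15/617.59 = 0.5091.
W = η·Q_H = 0.5091 × 9220 = 4694 J.

W ≈ 4694 J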